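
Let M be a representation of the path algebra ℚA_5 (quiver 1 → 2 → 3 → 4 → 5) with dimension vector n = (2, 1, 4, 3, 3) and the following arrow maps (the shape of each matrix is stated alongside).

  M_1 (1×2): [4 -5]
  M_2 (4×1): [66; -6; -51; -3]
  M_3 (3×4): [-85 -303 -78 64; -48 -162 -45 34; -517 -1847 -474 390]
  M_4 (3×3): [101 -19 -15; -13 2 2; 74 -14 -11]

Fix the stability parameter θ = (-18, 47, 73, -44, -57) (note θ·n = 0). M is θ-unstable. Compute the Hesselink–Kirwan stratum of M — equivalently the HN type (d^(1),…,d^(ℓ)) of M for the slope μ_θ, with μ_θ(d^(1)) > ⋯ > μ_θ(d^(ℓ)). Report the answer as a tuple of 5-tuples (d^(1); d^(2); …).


Via rank(M_{q-1}∘⋯∘M_p): M ≅ I[1,1], I[1,5], I[3,3], I[3,5]^2.
μ_θ-semistable layers: μ^(1)=73; μ^(2)=19/4; μ^(3)=-28/3; μ^(4)=-18

((0, 0, 1, 0, 0); (0, 1, 1, 1, 1); (0, 0, 2, 2, 2); (2, 0, 0, 0, 0))


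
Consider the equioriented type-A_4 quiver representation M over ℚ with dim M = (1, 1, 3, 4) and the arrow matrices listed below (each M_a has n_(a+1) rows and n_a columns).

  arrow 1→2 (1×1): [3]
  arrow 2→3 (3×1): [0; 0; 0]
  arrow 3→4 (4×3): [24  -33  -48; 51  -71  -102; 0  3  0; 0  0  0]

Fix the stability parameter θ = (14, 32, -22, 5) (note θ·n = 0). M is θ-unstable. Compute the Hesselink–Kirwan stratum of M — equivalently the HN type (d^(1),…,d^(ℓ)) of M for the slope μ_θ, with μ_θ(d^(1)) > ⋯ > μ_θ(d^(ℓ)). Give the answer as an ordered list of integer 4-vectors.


Barcode: M ≅ I[1,2], I[3,3], I[3,4]^2, I[4,4]^2. HN layers by μ_θ (4 steps, strictly decreasing):
  μ^(1)=32; μ^(2)=14; μ^(3)=5; μ^(4)=-22

((0, 1, 0, 0); (1, 0, 0, 0); (0, 0, 0, 4); (0, 0, 3, 0))


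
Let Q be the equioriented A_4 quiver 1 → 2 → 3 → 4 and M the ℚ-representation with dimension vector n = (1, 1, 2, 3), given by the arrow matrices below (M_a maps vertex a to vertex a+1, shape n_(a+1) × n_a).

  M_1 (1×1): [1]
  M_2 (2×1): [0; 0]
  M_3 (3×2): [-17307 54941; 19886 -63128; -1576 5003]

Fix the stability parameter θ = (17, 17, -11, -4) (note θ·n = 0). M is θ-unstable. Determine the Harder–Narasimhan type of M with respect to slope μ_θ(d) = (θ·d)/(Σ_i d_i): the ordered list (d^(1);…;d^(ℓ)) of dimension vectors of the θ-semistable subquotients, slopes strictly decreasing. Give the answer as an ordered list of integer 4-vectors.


Interval decomposition of M: I[1,2], I[3,4]^2, I[4,4].
HN type (ℓ=3): μ^(1)=17; μ^(2)=-4; μ^(3)=-11

((1, 1, 0, 0); (0, 0, 0, 3); (0, 0, 2, 0))


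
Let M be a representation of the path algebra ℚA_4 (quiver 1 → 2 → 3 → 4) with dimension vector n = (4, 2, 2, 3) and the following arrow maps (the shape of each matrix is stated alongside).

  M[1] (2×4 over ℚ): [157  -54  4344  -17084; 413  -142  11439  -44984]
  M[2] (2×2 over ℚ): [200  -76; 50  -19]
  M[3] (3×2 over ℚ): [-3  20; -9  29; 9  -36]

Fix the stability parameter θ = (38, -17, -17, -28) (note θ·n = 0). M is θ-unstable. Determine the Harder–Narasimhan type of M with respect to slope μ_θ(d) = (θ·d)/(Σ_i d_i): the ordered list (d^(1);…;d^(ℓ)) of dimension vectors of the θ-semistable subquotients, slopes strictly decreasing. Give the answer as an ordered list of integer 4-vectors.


Interval decomposition of M: I[1,1]^2, I[1,2], I[1,4], I[3,4], I[4,4].
HN type (ℓ=5): μ^(1)=38; μ^(2)=21/2; μ^(3)=-6; μ^(4)=-45/2; μ^(5)=-28

((2, 0, 0, 0); (1, 1, 0, 0); (1, 1, 1, 1); (0, 0, 1, 1); (0, 0, 0, 1))


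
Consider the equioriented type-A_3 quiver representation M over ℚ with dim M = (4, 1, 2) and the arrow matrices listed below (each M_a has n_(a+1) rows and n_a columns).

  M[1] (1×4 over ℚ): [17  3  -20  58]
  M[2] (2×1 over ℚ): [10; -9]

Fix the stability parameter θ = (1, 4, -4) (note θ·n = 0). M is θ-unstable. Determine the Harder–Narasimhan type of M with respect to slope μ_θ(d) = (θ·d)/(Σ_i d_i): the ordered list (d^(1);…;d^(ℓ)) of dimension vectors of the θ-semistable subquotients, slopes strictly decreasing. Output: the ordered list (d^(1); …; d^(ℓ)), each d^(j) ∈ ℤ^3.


Interval decomposition of M: I[1,1]^3, I[1,3], I[3,3].
HN type (ℓ=3): μ^(1)=1; μ^(2)=1/3; μ^(3)=-4

((3, 0, 0); (1, 1, 1); (0, 0, 1))


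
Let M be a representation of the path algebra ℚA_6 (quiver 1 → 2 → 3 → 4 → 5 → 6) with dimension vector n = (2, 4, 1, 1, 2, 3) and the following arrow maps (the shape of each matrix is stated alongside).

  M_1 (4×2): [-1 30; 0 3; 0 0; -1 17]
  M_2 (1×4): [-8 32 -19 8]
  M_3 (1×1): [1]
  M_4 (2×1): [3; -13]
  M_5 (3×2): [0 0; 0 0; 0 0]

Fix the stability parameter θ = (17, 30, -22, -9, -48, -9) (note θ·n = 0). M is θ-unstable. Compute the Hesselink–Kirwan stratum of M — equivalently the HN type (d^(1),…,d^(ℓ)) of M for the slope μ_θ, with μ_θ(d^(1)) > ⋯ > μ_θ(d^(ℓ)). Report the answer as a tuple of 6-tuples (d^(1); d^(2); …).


Interval decomposition of M: I[1,2], I[1,5], I[2,2]^2, I[5,5], I[6,6]^3.
HN type (ℓ=5): μ^(1)=30; μ^(2)=17; μ^(3)=-32/5; μ^(4)=-9; μ^(5)=-48

((0, 3, 0, 0, 0, 0); (1, 0, 0, 0, 0, 0); (1, 1, 1, 1, 1, 0); (0, 0, 0, 0, 0, 3); (0, 0, 0, 0, 1, 0))


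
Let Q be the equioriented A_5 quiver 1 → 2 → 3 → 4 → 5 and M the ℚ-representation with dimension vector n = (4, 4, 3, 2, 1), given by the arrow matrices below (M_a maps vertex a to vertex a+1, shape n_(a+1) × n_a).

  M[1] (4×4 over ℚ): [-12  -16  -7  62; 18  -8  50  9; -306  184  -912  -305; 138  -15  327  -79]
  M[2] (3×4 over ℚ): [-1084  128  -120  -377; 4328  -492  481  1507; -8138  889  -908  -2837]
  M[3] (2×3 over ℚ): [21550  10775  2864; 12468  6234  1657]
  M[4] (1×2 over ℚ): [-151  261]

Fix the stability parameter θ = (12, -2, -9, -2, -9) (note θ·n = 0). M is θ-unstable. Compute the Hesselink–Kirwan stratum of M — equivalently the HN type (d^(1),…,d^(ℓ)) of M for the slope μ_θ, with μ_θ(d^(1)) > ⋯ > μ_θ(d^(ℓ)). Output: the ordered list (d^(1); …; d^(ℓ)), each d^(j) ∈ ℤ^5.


Barcode: M ≅ I[1,1], I[1,2], I[1,3], I[1,4], I[2,5]. HN layers by μ_θ (5 steps, strictly decreasing):
  μ^(1)=12; μ^(2)=5; μ^(3)=1/3; μ^(4)=-1/4; μ^(5)=-11/2

((1, 0, 0, 0, 0); (1, 1, 0, 0, 0); (1, 1, 1, 0, 0); (1, 1, 1, 1, 0); (0, 1, 1, 1, 1))


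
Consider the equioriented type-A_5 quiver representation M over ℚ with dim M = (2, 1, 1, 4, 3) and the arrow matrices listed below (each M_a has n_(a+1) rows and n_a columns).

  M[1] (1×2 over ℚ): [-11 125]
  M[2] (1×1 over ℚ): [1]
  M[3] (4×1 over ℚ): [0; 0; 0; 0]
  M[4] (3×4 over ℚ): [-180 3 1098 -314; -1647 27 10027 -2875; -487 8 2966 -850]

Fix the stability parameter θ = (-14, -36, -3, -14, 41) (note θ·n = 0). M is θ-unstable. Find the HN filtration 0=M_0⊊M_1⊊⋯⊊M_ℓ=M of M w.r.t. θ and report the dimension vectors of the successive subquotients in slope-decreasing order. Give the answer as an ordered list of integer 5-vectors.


Interval decomposition of M: I[1,1], I[1,3], I[4,4], I[4,5]^3.
HN type (ℓ=4): μ^(1)=41; μ^(2)=-3; μ^(3)=-14; μ^(4)=-25

((0, 0, 0, 0, 3); (0, 0, 1, 0, 0); (1, 0, 0, 4, 0); (1, 1, 0, 0, 0))


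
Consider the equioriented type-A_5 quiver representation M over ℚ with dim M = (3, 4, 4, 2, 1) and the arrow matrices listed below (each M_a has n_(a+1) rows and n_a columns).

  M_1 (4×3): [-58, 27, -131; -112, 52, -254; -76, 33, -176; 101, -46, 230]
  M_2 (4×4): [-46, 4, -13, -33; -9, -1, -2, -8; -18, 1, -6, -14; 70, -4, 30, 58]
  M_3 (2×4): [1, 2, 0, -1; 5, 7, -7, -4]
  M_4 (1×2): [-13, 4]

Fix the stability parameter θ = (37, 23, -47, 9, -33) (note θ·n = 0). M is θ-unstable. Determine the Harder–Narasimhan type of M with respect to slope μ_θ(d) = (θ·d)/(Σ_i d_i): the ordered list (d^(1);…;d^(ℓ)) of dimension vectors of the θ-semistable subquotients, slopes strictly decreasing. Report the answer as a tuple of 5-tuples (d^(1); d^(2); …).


Interval decomposition of M: I[1,3], I[1,4], I[1,5], I[2,2], I[3,3].
HN type (ℓ=5): μ^(1)=23; μ^(2)=9; μ^(3)=13/3; μ^(4)=-11/5; μ^(5)=-47

((0, 1, 0, 0, 0); (0, 0, 0, 1, 0); (2, 2, 2, 0, 0); (1, 1, 1, 1, 1); (0, 0, 1, 0, 0))


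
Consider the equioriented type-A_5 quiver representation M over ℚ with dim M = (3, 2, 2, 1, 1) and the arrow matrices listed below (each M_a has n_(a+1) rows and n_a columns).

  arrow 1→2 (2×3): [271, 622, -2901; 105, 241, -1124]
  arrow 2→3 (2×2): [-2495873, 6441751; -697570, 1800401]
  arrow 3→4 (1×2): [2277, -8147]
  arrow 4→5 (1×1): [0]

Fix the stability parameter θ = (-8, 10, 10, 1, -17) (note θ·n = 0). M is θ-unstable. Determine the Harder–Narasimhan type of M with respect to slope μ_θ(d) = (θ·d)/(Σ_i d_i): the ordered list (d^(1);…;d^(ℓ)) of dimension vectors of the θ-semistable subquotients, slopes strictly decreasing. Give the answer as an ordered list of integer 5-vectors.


Barcode: M ≅ I[1,1], I[1,3], I[1,4], I[5,5]. HN layers by μ_θ (4 steps, strictly decreasing):
  μ^(1)=10; μ^(2)=7; μ^(3)=-8; μ^(4)=-17

((0, 1, 1, 0, 0); (0, 1, 1, 1, 0); (3, 0, 0, 0, 0); (0, 0, 0, 0, 1))


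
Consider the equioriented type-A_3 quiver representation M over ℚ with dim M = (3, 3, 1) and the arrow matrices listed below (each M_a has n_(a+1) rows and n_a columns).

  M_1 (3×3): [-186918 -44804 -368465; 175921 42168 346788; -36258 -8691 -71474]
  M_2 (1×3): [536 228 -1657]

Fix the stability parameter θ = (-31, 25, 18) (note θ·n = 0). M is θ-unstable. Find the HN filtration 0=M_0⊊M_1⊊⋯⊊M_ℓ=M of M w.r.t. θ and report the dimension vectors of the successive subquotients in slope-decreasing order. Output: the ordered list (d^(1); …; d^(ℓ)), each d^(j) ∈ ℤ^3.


Interval decomposition of M: I[1,2]^2, I[1,3].
HN type (ℓ=3): μ^(1)=25; μ^(2)=43/2; μ^(3)=-31

((0, 2, 0); (0, 1, 1); (3, 0, 0))


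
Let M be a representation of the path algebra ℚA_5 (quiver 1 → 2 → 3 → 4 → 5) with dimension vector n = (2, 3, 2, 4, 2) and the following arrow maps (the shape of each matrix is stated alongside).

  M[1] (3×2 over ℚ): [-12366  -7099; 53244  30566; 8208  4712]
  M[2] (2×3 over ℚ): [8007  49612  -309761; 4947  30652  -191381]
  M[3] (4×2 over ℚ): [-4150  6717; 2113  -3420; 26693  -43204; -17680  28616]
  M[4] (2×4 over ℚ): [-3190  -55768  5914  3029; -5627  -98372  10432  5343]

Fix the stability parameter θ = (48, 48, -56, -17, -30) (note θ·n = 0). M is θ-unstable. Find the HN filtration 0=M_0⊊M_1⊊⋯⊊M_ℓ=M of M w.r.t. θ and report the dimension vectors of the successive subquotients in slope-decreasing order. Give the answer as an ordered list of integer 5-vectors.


Barcode: M ≅ I[1,1], I[1,5], I[2,2]^2, I[3,5], I[4,4]^2. HN layers by μ_θ (5 steps, strictly decreasing):
  μ^(1)=48; μ^(2)=-7/5; μ^(3)=-17; μ^(4)=-47/2; μ^(5)=-56

((1, 2, 0, 0, 0); (1, 1, 1, 1, 1); (0, 0, 0, 2, 0); (0, 0, 0, 1, 1); (0, 0, 1, 0, 0))


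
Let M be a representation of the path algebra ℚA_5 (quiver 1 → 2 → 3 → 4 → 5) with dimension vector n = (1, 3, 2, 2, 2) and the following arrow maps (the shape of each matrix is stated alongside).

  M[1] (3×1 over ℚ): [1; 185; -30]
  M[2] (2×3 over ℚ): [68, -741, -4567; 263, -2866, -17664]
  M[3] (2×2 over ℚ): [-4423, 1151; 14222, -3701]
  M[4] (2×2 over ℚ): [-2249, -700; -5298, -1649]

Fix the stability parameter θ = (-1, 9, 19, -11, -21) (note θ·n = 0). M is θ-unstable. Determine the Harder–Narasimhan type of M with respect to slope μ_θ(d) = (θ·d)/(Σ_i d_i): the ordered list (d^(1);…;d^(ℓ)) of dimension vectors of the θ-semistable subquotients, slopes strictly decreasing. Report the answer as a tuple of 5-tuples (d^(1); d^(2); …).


Interval decomposition of M: I[1,5], I[2,2], I[2,5].
HN type (ℓ=2): μ^(1)=9; μ^(2)=-1

((0, 1, 0, 0, 0); (1, 2, 2, 2, 2))


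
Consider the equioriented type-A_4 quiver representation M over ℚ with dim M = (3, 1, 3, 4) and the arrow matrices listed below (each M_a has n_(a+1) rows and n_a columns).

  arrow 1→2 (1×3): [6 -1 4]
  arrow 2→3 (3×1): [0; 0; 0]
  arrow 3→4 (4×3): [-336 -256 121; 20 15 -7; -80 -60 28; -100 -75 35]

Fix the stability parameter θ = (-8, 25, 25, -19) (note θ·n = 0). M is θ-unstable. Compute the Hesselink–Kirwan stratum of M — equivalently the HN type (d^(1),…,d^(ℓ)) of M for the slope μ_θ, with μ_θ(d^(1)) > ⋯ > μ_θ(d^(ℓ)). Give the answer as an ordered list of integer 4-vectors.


Via rank(M_{q-1}∘⋯∘M_p): M ≅ I[1,1]^2, I[1,2], I[3,3], I[3,4]^2, I[4,4]^2.
μ_θ-semistable layers: μ^(1)=25; μ^(2)=3; μ^(3)=-8; μ^(4)=-19

((0, 1, 1, 0); (0, 0, 2, 2); (3, 0, 0, 0); (0, 0, 0, 2))


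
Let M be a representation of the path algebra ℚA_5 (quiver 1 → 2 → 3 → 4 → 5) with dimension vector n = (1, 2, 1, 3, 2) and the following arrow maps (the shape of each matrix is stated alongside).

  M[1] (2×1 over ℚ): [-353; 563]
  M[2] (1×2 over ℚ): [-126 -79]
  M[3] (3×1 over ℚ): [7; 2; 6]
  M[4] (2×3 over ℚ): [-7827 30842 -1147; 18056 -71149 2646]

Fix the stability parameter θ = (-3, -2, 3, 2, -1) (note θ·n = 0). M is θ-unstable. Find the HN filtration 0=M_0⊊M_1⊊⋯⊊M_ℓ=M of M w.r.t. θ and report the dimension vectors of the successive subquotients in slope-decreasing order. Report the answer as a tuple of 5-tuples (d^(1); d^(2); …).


Barcode: M ≅ I[1,5], I[2,2], I[4,4], I[4,5]. HN layers by μ_θ (5 steps, strictly decreasing):
  μ^(1)=2; μ^(2)=4/3; μ^(3)=1/2; μ^(4)=-2; μ^(5)=-3

((0, 0, 0, 1, 0); (0, 0, 1, 1, 1); (0, 0, 0, 1, 1); (0, 2, 0, 0, 0); (1, 0, 0, 0, 0))


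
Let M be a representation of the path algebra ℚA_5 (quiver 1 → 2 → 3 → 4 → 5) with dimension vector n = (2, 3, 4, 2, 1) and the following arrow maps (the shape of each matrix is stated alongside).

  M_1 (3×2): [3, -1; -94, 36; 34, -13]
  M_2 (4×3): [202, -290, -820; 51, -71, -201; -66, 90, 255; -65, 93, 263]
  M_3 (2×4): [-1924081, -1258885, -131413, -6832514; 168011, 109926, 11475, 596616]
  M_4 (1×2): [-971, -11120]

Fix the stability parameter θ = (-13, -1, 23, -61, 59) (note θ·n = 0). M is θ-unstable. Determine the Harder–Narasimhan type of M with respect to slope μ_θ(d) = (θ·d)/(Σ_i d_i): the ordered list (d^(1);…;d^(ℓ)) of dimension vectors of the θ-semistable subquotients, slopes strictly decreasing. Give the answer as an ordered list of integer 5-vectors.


Barcode: M ≅ I[1,4], I[1,5], I[2,2], I[3,3]^2. HN layers by μ_θ (4 steps, strictly decreasing):
  μ^(1)=59; μ^(2)=23; μ^(3)=-1; μ^(4)=-13

((0, 0, 0, 0, 1); (0, 0, 2, 0, 0); (0, 1, 0, 0, 0); (2, 2, 2, 2, 0))


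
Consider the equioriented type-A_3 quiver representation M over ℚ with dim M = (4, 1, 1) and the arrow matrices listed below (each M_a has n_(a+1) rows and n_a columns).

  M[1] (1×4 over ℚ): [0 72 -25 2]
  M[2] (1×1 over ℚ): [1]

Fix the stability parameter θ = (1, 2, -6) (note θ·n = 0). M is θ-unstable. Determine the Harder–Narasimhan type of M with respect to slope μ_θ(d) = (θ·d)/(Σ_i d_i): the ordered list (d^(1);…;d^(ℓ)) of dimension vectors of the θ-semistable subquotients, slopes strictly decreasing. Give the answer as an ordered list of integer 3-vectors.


Via rank(M_{q-1}∘⋯∘M_p): M ≅ I[1,1]^3, I[1,3].
μ_θ-semistable layers: μ^(1)=1; μ^(2)=-1

((3, 0, 0); (1, 1, 1))


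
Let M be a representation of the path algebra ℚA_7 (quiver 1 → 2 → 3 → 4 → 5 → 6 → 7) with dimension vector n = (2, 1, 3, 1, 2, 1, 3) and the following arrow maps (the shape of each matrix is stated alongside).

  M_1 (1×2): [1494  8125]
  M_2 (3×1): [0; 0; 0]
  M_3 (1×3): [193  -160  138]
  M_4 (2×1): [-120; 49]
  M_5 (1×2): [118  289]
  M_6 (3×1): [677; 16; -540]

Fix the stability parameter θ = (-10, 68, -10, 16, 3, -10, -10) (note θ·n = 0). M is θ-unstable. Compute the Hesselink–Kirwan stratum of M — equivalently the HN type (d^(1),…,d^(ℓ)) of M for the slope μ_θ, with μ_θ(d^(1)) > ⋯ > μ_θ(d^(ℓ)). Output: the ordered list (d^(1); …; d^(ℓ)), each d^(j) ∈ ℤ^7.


Via rank(M_{q-1}∘⋯∘M_p): M ≅ I[1,1], I[1,2], I[3,3]^2, I[3,7], I[5,5], I[7,7]^2.
μ_θ-semistable layers: μ^(1)=68; μ^(2)=3; μ^(3)=-1/4; μ^(4)=-10

((0, 1, 0, 0, 0, 0, 0); (0, 0, 0, 0, 1, 0, 0); (0, 0, 0, 1, 1, 1, 1); (2, 0, 3, 0, 0, 0, 2))


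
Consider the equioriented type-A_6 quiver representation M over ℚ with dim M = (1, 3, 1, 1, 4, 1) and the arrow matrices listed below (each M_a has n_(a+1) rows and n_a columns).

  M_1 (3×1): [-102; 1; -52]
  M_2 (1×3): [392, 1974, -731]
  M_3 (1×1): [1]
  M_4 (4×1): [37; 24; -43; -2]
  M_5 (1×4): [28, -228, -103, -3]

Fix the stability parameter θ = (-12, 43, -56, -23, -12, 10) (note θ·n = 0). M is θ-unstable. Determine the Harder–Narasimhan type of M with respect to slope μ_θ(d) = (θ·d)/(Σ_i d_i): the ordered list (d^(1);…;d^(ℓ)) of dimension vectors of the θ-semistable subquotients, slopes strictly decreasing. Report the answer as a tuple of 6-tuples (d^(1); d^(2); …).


Via rank(M_{q-1}∘⋯∘M_p): M ≅ I[1,6], I[2,2]^2, I[5,5]^3.
μ_θ-semistable layers: μ^(1)=43; μ^(2)=10; μ^(3)=-12

((0, 2, 0, 0, 0, 0); (0, 0, 0, 0, 0, 1); (1, 1, 1, 1, 4, 0))


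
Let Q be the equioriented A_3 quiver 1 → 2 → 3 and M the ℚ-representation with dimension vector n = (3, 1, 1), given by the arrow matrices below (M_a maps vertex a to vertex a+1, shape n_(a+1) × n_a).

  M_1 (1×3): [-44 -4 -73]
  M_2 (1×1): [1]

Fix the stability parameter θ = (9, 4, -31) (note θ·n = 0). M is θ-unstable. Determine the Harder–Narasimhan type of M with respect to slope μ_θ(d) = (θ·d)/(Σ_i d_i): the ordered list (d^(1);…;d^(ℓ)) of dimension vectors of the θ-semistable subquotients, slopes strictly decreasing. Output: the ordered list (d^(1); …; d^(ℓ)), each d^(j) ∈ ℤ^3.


Interval decomposition of M: I[1,1]^2, I[1,3].
HN type (ℓ=2): μ^(1)=9; μ^(2)=-6

((2, 0, 0); (1, 1, 1))


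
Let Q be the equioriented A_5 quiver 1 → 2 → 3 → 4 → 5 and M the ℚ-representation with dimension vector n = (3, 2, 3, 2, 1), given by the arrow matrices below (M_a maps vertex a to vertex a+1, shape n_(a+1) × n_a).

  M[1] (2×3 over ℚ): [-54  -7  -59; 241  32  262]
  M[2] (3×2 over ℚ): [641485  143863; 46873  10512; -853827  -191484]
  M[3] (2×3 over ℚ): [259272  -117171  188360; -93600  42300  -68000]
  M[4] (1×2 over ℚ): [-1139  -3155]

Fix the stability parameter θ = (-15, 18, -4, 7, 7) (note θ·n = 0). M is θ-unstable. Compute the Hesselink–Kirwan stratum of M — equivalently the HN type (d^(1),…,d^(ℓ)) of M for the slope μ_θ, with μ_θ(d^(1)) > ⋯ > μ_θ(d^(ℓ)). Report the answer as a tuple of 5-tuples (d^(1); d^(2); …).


Barcode: M ≅ I[1,1], I[1,3], I[1,5], I[3,3], I[4,4]. HN layers by μ_θ (3 steps, strictly decreasing):
  μ^(1)=7; μ^(2)=-4; μ^(3)=-15

((0, 2, 2, 2, 1); (0, 0, 1, 0, 0); (3, 0, 0, 0, 0))


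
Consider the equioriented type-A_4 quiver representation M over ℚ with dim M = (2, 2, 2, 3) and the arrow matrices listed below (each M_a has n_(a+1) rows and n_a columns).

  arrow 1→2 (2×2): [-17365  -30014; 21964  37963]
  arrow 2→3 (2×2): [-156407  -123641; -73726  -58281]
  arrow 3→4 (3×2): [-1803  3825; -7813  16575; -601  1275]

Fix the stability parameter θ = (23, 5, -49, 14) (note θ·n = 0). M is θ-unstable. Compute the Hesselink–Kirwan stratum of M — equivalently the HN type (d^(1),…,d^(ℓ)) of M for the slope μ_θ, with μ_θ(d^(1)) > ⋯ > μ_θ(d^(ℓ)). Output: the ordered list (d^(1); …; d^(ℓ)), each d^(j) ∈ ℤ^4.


Via rank(M_{q-1}∘⋯∘M_p): M ≅ I[1,3], I[1,4], I[4,4]^2.
μ_θ-semistable layers: μ^(1)=14; μ^(2)=-7

((0, 0, 0, 3); (2, 2, 2, 0))


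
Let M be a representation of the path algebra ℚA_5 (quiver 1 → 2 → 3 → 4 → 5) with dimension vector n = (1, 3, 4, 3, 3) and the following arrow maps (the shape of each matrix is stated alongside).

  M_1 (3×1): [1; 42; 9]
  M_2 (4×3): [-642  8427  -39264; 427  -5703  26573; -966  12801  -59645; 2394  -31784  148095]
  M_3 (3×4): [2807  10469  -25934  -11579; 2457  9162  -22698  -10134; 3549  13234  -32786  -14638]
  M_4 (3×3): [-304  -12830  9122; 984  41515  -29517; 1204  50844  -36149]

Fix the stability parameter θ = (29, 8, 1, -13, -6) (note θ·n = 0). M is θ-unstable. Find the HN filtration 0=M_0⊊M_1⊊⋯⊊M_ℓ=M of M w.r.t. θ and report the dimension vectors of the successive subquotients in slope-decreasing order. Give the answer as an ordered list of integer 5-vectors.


Barcode: M ≅ I[1,4], I[2,3], I[2,5], I[3,3], I[4,5], I[5,5]. HN layers by μ_θ (6 steps, strictly decreasing):
  μ^(1)=25/4; μ^(2)=9/2; μ^(3)=1; μ^(4)=-5/2; μ^(5)=-6; μ^(6)=-13

((1, 1, 1, 1, 0); (0, 1, 1, 0, 0); (0, 0, 1, 0, 0); (0, 1, 1, 1, 1); (0, 0, 0, 0, 2); (0, 0, 0, 1, 0))


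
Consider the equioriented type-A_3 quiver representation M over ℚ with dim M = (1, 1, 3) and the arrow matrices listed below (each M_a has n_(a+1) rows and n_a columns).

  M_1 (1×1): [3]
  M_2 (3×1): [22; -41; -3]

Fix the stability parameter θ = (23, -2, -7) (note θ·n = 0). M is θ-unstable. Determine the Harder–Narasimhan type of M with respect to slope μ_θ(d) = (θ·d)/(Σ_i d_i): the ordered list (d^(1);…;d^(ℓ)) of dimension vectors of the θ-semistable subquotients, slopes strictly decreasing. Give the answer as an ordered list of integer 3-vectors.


Via rank(M_{q-1}∘⋯∘M_p): M ≅ I[1,3], I[3,3]^2.
μ_θ-semistable layers: μ^(1)=14/3; μ^(2)=-7

((1, 1, 1); (0, 0, 2))


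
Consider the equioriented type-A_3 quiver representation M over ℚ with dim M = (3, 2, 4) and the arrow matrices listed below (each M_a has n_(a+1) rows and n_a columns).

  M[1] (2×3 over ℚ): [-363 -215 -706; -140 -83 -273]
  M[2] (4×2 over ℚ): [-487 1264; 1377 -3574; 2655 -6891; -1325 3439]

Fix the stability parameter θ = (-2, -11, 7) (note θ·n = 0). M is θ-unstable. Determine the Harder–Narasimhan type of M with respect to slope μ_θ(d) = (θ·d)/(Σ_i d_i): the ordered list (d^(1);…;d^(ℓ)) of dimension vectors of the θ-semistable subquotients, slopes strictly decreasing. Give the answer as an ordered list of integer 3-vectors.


Via rank(M_{q-1}∘⋯∘M_p): M ≅ I[1,1], I[1,3]^2, I[3,3]^2.
μ_θ-semistable layers: μ^(1)=7; μ^(2)=-2; μ^(3)=-13/2

((0, 0, 4); (1, 0, 0); (2, 2, 0))


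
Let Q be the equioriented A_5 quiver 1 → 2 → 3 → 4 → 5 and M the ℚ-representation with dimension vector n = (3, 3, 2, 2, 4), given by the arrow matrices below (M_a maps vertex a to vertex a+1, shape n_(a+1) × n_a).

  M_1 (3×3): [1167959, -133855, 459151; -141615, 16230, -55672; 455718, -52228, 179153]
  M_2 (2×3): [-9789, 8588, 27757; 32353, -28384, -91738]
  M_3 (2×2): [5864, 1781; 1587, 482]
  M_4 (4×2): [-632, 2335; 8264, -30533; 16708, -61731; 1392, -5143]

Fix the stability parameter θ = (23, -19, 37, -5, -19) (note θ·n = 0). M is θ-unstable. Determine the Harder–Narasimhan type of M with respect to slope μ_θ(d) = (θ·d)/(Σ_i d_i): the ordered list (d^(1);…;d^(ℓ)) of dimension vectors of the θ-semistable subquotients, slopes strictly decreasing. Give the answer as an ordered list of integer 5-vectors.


Barcode: M ≅ I[1,2], I[1,5]^2, I[5,5]^2. HN layers by μ_θ (3 steps, strictly decreasing):
  μ^(1)=13/3; μ^(2)=2; μ^(3)=-19

((0, 0, 2, 2, 2); (3, 3, 0, 0, 0); (0, 0, 0, 0, 2))


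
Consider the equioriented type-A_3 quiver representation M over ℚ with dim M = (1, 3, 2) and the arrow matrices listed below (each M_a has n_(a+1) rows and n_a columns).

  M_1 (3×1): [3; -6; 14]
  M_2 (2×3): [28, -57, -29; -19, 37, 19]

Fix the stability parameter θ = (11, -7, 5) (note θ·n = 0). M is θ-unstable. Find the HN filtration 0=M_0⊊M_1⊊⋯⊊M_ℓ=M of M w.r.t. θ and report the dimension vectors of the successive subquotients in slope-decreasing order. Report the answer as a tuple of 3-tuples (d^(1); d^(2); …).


Barcode: M ≅ I[1,3], I[2,2], I[2,3]. HN layers by μ_θ (3 steps, strictly decreasing):
  μ^(1)=5; μ^(2)=2; μ^(3)=-7

((0, 0, 2); (1, 1, 0); (0, 2, 0))


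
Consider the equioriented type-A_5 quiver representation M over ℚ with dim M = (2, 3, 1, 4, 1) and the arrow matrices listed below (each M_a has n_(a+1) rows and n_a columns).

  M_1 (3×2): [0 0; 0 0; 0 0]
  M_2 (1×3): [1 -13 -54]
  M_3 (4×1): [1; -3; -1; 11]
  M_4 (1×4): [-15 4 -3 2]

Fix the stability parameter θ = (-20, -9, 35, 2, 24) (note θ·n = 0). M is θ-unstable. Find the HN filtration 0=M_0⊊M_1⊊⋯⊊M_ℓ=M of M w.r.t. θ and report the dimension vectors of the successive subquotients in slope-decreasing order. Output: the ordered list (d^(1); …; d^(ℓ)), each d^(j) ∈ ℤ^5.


Interval decomposition of M: I[1,1]^2, I[2,2]^2, I[2,5], I[4,4]^3.
HN type (ℓ=5): μ^(1)=24; μ^(2)=37/2; μ^(3)=2; μ^(4)=-9; μ^(5)=-20

((0, 0, 0, 0, 1); (0, 0, 1, 1, 0); (0, 0, 0, 3, 0); (0, 3, 0, 0, 0); (2, 0, 0, 0, 0))


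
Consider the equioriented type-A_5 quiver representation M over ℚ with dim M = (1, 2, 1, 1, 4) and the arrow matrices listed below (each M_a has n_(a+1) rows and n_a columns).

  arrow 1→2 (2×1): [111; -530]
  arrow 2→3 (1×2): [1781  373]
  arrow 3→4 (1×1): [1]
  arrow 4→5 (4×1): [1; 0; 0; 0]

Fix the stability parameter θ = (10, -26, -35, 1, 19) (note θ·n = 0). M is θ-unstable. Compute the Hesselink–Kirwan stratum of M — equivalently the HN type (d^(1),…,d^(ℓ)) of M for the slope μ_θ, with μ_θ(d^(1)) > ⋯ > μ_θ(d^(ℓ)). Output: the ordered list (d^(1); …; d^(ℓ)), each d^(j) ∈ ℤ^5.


Via rank(M_{q-1}∘⋯∘M_p): M ≅ I[1,5], I[2,2], I[5,5]^3.
μ_θ-semistable layers: μ^(1)=19; μ^(2)=1; μ^(3)=-17; μ^(4)=-26

((0, 0, 0, 0, 4); (0, 0, 0, 1, 0); (1, 1, 1, 0, 0); (0, 1, 0, 0, 0))


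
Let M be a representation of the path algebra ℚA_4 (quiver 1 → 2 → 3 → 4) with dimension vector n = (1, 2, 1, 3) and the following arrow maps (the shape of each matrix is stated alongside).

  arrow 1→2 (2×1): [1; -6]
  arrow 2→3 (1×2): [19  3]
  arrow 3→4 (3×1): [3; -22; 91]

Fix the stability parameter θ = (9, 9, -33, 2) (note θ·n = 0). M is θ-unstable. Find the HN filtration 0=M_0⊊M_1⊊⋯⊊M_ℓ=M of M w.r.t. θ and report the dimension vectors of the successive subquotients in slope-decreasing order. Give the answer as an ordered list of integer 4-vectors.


Interval decomposition of M: I[1,4], I[2,2], I[4,4]^2.
HN type (ℓ=3): μ^(1)=9; μ^(2)=2; μ^(3)=-5

((0, 1, 0, 0); (0, 0, 0, 3); (1, 1, 1, 0))


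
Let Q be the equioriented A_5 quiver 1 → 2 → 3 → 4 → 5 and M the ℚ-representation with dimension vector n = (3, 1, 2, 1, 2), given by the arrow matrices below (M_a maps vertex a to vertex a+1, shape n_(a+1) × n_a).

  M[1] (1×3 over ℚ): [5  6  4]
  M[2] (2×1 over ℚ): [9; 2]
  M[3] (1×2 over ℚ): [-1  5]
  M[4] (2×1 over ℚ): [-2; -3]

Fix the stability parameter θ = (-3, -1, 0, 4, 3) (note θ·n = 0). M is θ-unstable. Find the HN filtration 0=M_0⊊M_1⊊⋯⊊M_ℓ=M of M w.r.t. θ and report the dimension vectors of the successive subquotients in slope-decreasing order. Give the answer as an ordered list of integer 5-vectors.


Interval decomposition of M: I[1,1]^2, I[1,5], I[3,3], I[5,5].
HN type (ℓ=5): μ^(1)=7/2; μ^(2)=3; μ^(3)=0; μ^(4)=-1; μ^(5)=-3

((0, 0, 0, 1, 1); (0, 0, 0, 0, 1); (0, 0, 2, 0, 0); (0, 1, 0, 0, 0); (3, 0, 0, 0, 0))


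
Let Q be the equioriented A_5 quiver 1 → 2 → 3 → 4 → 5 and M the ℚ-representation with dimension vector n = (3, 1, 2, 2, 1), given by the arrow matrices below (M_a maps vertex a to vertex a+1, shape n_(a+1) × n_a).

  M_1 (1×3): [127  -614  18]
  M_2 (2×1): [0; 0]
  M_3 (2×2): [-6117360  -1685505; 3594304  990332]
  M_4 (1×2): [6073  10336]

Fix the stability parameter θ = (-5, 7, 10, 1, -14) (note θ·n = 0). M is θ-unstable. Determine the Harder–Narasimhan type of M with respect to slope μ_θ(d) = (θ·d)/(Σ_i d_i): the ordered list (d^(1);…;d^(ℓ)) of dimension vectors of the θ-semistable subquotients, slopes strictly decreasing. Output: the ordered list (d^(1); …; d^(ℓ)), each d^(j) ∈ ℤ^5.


Barcode: M ≅ I[1,1]^2, I[1,2], I[3,3], I[3,5], I[4,4]. HN layers by μ_θ (5 steps, strictly decreasing):
  μ^(1)=10; μ^(2)=7; μ^(3)=1; μ^(4)=-1; μ^(5)=-5

((0, 0, 1, 0, 0); (0, 1, 0, 0, 0); (0, 0, 0, 1, 0); (0, 0, 1, 1, 1); (3, 0, 0, 0, 0))


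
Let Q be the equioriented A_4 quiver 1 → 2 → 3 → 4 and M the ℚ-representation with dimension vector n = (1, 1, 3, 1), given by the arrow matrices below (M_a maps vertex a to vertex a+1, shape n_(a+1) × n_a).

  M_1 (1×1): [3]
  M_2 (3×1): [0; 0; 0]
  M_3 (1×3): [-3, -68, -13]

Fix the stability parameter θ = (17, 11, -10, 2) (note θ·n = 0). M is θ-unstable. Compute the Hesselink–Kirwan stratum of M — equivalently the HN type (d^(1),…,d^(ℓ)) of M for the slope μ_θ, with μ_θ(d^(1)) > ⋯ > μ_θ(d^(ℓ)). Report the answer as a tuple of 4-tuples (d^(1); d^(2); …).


Interval decomposition of M: I[1,2], I[3,3]^2, I[3,4].
HN type (ℓ=3): μ^(1)=14; μ^(2)=2; μ^(3)=-10

((1, 1, 0, 0); (0, 0, 0, 1); (0, 0, 3, 0))


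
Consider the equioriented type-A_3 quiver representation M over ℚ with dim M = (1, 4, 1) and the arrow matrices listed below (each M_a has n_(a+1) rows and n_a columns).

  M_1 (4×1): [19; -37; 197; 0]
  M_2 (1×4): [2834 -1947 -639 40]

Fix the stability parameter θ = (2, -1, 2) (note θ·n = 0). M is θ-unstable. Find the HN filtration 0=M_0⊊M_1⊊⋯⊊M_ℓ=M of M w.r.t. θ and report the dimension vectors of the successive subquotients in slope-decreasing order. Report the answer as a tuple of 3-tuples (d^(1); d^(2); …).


Interval decomposition of M: I[1,3], I[2,2]^3.
HN type (ℓ=3): μ^(1)=2; μ^(2)=1/2; μ^(3)=-1

((0, 0, 1); (1, 1, 0); (0, 3, 0))


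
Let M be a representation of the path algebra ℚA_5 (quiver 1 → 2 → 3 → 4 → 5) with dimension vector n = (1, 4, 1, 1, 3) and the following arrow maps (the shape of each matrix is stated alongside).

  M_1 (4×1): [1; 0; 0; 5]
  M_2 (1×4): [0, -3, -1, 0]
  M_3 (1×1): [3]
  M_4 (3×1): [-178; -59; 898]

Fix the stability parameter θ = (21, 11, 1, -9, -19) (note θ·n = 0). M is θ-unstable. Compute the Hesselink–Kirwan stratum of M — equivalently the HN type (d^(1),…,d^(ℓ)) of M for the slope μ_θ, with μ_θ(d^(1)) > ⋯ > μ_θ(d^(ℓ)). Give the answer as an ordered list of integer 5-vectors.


Interval decomposition of M: I[1,2], I[2,2]^2, I[2,5], I[5,5]^2.
HN type (ℓ=4): μ^(1)=16; μ^(2)=11; μ^(3)=-4; μ^(4)=-19

((1, 1, 0, 0, 0); (0, 2, 0, 0, 0); (0, 1, 1, 1, 1); (0, 0, 0, 0, 2))


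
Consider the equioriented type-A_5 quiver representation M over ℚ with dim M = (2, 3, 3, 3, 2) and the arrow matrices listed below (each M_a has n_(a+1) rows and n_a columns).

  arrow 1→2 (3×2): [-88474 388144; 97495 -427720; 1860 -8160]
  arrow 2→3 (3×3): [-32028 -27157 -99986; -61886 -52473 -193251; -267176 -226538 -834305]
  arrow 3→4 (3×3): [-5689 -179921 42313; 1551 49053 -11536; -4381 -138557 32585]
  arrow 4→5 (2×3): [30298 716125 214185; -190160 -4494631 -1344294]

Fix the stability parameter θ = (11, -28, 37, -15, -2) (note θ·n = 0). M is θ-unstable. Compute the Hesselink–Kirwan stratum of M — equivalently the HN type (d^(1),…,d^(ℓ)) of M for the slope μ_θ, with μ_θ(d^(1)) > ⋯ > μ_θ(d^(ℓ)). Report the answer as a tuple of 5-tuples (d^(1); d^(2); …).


Interval decomposition of M: I[1,1], I[1,3], I[2,5]^2, I[4,4].
HN type (ℓ=6): μ^(1)=37; μ^(2)=11; μ^(3)=20/3; μ^(4)=-17/2; μ^(5)=-15; μ^(6)=-28

((0, 0, 1, 0, 0); (1, 0, 0, 0, 0); (0, 0, 2, 2, 2); (1, 1, 0, 0, 0); (0, 0, 0, 1, 0); (0, 2, 0, 0, 0))


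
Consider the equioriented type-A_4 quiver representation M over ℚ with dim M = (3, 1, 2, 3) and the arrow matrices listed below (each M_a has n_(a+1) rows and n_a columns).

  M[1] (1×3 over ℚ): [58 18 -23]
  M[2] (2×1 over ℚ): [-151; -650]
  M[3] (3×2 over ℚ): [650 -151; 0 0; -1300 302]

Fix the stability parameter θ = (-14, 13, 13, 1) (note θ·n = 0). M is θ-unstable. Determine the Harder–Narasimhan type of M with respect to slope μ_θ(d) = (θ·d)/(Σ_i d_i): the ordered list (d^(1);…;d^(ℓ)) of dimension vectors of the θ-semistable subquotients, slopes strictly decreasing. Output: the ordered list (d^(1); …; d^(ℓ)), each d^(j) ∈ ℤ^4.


Barcode: M ≅ I[1,1]^2, I[1,3], I[3,4], I[4,4]^2. HN layers by μ_θ (4 steps, strictly decreasing):
  μ^(1)=13; μ^(2)=7; μ^(3)=1; μ^(4)=-14

((0, 1, 1, 0); (0, 0, 1, 1); (0, 0, 0, 2); (3, 0, 0, 0))


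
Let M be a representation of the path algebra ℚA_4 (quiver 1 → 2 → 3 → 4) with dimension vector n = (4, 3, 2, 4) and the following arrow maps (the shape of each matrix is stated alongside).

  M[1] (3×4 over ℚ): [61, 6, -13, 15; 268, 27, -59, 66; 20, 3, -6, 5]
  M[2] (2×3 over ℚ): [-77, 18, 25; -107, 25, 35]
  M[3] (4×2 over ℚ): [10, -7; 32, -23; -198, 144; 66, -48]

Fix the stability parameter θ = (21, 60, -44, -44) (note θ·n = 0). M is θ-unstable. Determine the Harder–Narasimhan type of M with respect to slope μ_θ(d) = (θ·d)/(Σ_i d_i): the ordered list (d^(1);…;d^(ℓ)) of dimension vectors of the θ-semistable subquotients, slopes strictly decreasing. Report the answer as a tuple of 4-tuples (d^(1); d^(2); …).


Interval decomposition of M: I[1,1], I[1,2], I[1,4]^2, I[4,4]^2.
HN type (ℓ=4): μ^(1)=60; μ^(2)=21; μ^(3)=-7/4; μ^(4)=-44

((0, 1, 0, 0); (2, 0, 0, 0); (2, 2, 2, 2); (0, 0, 0, 2))


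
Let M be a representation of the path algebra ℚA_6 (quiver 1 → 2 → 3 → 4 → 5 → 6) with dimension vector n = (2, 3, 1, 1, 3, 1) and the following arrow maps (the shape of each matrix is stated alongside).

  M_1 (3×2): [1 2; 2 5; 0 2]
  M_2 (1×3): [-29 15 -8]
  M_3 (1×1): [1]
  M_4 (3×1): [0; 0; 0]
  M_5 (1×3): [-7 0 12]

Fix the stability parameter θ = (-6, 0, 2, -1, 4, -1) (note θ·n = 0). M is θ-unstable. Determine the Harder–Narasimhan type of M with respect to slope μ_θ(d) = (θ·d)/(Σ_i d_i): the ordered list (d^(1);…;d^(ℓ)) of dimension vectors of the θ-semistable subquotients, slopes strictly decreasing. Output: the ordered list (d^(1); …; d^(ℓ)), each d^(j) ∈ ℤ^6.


Barcode: M ≅ I[1,2], I[1,4], I[2,2], I[5,5]^2, I[5,6]. HN layers by μ_θ (5 steps, strictly decreasing):
  μ^(1)=4; μ^(2)=3/2; μ^(3)=1/2; μ^(4)=0; μ^(5)=-6

((0, 0, 0, 0, 2, 0); (0, 0, 0, 0, 1, 1); (0, 0, 1, 1, 0, 0); (0, 3, 0, 0, 0, 0); (2, 0, 0, 0, 0, 0))


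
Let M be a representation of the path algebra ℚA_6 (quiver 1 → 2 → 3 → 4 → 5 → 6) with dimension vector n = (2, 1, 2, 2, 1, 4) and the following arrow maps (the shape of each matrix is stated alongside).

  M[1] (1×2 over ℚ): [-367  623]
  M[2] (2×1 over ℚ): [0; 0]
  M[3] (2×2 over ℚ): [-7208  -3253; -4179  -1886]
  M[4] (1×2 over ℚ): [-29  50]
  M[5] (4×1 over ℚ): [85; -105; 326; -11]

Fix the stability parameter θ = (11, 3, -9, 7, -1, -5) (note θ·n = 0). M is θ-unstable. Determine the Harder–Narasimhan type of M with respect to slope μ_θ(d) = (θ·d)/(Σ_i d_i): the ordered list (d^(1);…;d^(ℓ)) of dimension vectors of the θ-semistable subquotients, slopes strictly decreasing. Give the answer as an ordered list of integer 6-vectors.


Interval decomposition of M: I[1,1], I[1,2], I[3,4], I[3,6], I[6,6]^3.
HN type (ℓ=5): μ^(1)=11; μ^(2)=7; μ^(3)=1/3; μ^(4)=-5; μ^(5)=-9

((1, 0, 0, 0, 0, 0); (1, 1, 0, 1, 0, 0); (0, 0, 0, 1, 1, 1); (0, 0, 0, 0, 0, 3); (0, 0, 2, 0, 0, 0))


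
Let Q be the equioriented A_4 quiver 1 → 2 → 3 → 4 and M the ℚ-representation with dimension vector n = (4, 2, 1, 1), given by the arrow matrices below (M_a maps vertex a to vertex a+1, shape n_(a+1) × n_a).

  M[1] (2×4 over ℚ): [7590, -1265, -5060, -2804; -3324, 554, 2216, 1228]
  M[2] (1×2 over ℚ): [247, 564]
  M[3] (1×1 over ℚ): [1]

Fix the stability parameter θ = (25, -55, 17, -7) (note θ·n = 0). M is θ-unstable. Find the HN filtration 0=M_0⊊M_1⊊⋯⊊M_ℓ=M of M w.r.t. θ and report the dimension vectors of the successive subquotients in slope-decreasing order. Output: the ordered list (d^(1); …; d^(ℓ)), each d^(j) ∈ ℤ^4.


Interval decomposition of M: I[1,1]^2, I[1,2], I[1,4].
HN type (ℓ=3): μ^(1)=25; μ^(2)=5; μ^(3)=-15

((2, 0, 0, 0); (0, 0, 1, 1); (2, 2, 0, 0))


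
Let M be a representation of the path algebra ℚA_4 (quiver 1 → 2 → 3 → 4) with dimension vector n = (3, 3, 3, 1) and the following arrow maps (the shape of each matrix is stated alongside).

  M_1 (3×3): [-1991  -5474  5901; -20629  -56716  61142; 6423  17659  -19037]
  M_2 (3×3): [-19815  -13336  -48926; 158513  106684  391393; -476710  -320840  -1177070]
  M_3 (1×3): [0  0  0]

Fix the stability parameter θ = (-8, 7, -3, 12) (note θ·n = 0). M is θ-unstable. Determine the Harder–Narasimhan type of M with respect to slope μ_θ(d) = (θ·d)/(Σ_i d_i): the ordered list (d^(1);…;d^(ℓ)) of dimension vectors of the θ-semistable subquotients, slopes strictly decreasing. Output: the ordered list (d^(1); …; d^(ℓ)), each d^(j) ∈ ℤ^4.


Barcode: M ≅ I[1,2], I[1,3]^2, I[3,3], I[4,4]. HN layers by μ_θ (5 steps, strictly decreasing):
  μ^(1)=12; μ^(2)=7; μ^(3)=2; μ^(4)=-3; μ^(5)=-8

((0, 0, 0, 1); (0, 1, 0, 0); (0, 2, 2, 0); (0, 0, 1, 0); (3, 0, 0, 0))


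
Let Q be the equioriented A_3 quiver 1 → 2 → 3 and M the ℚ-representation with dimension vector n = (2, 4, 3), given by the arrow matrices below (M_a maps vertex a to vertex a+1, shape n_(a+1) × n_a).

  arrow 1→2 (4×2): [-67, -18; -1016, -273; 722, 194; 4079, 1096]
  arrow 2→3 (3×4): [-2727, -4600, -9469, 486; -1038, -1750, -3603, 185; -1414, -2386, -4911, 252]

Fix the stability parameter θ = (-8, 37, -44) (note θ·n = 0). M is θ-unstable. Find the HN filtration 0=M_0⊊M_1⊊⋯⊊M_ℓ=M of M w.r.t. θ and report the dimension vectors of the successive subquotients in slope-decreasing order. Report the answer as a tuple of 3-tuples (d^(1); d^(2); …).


Barcode: M ≅ I[1,2], I[1,3], I[2,3]^2. HN layers by μ_θ (3 steps, strictly decreasing):
  μ^(1)=37; μ^(2)=-7/2; μ^(3)=-8

((0, 1, 0); (0, 3, 3); (2, 0, 0))


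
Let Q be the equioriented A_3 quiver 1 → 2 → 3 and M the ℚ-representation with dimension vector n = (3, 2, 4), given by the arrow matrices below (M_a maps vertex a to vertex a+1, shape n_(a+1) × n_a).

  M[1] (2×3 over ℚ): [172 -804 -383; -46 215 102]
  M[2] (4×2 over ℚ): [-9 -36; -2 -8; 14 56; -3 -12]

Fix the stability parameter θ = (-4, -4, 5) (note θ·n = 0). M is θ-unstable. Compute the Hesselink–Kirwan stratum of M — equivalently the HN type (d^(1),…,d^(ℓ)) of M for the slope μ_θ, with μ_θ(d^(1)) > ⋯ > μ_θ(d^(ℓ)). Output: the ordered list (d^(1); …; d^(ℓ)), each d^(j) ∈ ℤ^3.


Interval decomposition of M: I[1,1], I[1,2], I[1,3], I[3,3]^3.
HN type (ℓ=2): μ^(1)=5; μ^(2)=-4

((0, 0, 4); (3, 2, 0))


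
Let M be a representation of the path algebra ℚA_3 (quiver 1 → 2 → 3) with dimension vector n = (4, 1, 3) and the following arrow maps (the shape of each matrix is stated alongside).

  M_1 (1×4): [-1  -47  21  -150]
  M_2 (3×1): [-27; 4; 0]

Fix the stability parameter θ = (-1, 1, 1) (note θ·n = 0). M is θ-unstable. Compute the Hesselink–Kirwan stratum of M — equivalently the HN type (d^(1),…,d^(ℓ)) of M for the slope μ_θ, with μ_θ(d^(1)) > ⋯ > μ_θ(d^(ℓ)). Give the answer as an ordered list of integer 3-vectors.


Via rank(M_{q-1}∘⋯∘M_p): M ≅ I[1,1]^3, I[1,3], I[3,3]^2.
μ_θ-semistable layers: μ^(1)=1; μ^(2)=-1

((0, 1, 3); (4, 0, 0))


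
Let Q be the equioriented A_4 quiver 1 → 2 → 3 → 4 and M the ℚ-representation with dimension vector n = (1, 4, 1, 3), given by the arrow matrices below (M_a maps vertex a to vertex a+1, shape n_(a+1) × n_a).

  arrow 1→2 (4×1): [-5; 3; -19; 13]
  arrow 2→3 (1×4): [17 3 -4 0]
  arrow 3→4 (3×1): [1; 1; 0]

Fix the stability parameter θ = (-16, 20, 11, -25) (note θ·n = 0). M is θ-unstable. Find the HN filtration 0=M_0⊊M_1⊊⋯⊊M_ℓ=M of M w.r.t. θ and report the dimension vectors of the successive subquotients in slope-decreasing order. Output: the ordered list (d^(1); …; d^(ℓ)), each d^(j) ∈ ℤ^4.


Via rank(M_{q-1}∘⋯∘M_p): M ≅ I[1,2], I[2,2]^2, I[2,4], I[4,4]^2.
μ_θ-semistable layers: μ^(1)=20; μ^(2)=2; μ^(3)=-16; μ^(4)=-25

((0, 3, 0, 0); (0, 1, 1, 1); (1, 0, 0, 0); (0, 0, 0, 2))
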